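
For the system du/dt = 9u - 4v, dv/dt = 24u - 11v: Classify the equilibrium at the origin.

A = [[9,-4],[24,-11]]; det(A-λI) = λ^2 + 2λ - 3.
λ = -3, 1: opposite signs.

saddle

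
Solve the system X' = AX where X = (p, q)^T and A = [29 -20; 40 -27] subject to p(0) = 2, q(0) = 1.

p(t) = 9e^(t)sin(4t) + 2e^(t)cos(4t), q(t) = 13e^(t)sin(4t) + e^(t)cos(4t)

Coefficient matrix A = [[29, -20], [40, -27]].
Characteristic polynomial det(A - λI) = λ^2 - 2λ + 17 = 0.
Eigenvalues λ = 1 ± 4i (complex conjugate pair).
For λ=1+4i: an eigenvector is (-2,-3) - i(1,1) = (-2 - i, -3 - i).
A real fundamental pair from Re and Im of e^((1+4i)t)v: X_1 = e^(t)(cos(4t)·(-2,-3) + sin(4t)·(1,1)), X_2 = e^(t)(sin(4t)·(-2,-3) - cos(4t)·(1,1)).
General solution: c_1X_1 + c_2X_2.
Applying p(0)=2, q(0)=1 gives c_1=1, c_2=-4.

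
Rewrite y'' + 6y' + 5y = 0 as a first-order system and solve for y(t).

Let x_1 = y, x_2 = y'. Then x_1' = x_2 and x_2' = -5x_1 - 6x_2.
A = [[0,1],[-5,-6]]; det(A-λI) = λ^2 + 6λ + 5.
Eigenvalues λ = -1, -5 with eigenvectors (1,-1), (1,-5).

y(t) = c_1e^(-t) + c_2e^(-5t)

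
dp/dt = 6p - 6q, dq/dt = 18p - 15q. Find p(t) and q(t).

Coefficient matrix A = [[6, -6], [18, -15]].
Characteristic polynomial det(A - λI) = λ^2 + 9λ + 18 = 0.
Eigenvalues λ = -6, -3.
For λ=-6: (A-λI) row 1 is [12, -6], so an eigenvector is (1, 2).
For λ=-3: (A-λI) row 1 is [9, -6], so an eigenvector is (-2, -3).
General solution: c_1e^(-6t)(1,2) + c_2e^(-3t)(-2,-3).

p(t) = c_1e^(-6t) - 2c_2e^(-3t), q(t) = 2c_1e^(-6t) - 3c_2e^(-3t)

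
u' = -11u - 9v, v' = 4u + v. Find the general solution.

u(t) = -3K_1e^(-5t) - 3K_2te^(-5t) - K_2e^(-5t), v(t) = 2K_1e^(-5t) + 2K_2te^(-5t) + K_2e^(-5t)

Coefficient matrix A = [[-11, -9], [4, 1]].
Characteristic polynomial det(A - λI) = λ^2 + 10λ + 25 = 0.
Single eigenvalue λ = -5 with algebraic multiplicity 2.
Eigenvector v = (-3,2); generalized eigenvector w with (A-λI)w=v is (-1,1).
General solution: e^(-5t)[K_1·v + K_2·(t·v + w)].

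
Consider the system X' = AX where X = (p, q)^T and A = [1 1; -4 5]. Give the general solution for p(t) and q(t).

Coefficient matrix A = [[1, 1], [-4, 5]].
Characteristic polynomial det(A - λI) = λ^2 - 6λ + 9 = 0.
Single eigenvalue λ = 3 with algebraic multiplicity 2.
Eigenvector v = (1,2); generalized eigenvector w with (A-λI)w=v is (0,1).
General solution: e^(3t)[C_1·v + C_2·(t·v + w)].

p(t) = C_1e^(3t) + C_2te^(3t), q(t) = 2C_1e^(3t) + 2C_2te^(3t) + C_2e^(3t)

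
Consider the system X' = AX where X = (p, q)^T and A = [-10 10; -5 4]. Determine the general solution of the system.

Coefficient matrix A = [[-10, 10], [-5, 4]].
Characteristic polynomial det(A - λI) = λ^2 + 6λ + 10 = 0.
Eigenvalues λ = -3 ± i (complex conjugate pair).
For λ=-3+i: an eigenvector is (3,2) - i(-1,-1) = (3 + i, 2 + i).
A real fundamental pair from Re and Im of e^((-3+i)t)v: X_1 = e^(-3t)(cos(t)·(3,2) + sin(t)·(-1,-1)), X_2 = e^(-3t)(sin(t)·(3,2) - cos(t)·(-1,-1)).
General solution: C_1X_1 + C_2X_2.

p(t) = -C_1e^(-3t)sin(t) + 3C_1e^(-3t)cos(t) + 3C_2e^(-3t)sin(t) + C_2e^(-3t)cos(t), q(t) = -C_1e^(-3t)sin(t) + 2C_1e^(-3t)cos(t) + 2C_2e^(-3t)sin(t) + C_2e^(-3t)cos(t)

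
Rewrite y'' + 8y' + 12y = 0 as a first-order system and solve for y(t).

Let x_1 = y, x_2 = y'. Then x_1' = x_2 and x_2' = -12x_1 - 8x_2.
A = [[0,1],[-12,-8]]; det(A-λI) = λ^2 + 8λ + 12.
Eigenvalues λ = -2, -6 with eigenvectors (1,-2), (1,-6).

y(t) = C_1e^(-2t) + C_2e^(-6t)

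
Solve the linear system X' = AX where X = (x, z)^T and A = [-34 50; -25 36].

x(t) = 3c_1e^(t)sin(5t) + c_1e^(t)cos(5t) + c_2e^(t)sin(5t) - 3c_2e^(t)cos(5t), z(t) = 2c_1e^(t)sin(5t) + c_1e^(t)cos(5t) + c_2e^(t)sin(5t) - 2c_2e^(t)cos(5t)

Coefficient matrix A = [[-34, 50], [-25, 36]].
Characteristic polynomial det(A - λI) = λ^2 - 2λ + 26 = 0.
Eigenvalues λ = 1 ± 5i (complex conjugate pair).
For λ=1+5i: an eigenvector is (1,1) - i(3,2) = (1 - 3i, 1 - 2i).
A real fundamental pair from Re and Im of e^((1+5i)t)v: X_1 = e^(t)(cos(5t)·(1,1) + sin(5t)·(3,2)), X_2 = e^(t)(sin(5t)·(1,1) - cos(5t)·(3,2)).
General solution: c_1X_1 + c_2X_2.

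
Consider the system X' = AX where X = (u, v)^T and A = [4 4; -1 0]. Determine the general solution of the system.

Coefficient matrix A = [[4, 4], [-1, 0]].
Characteristic polynomial det(A - λI) = λ^2 - 4λ + 4 = 0.
Single eigenvalue λ = 2 with algebraic multiplicity 2.
Eigenvector v = (2,-1); generalized eigenvector w with (A-λI)w=v is (-3,2).
General solution: e^(2t)[C_1·v + C_2·(t·v + w)].

u(t) = 2C_1e^(2t) + 2C_2te^(2t) - 3C_2e^(2t), v(t) = -C_1e^(2t) - C_2te^(2t) + 2C_2e^(2t)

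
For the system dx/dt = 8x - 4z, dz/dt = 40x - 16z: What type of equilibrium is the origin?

stable spiral

A = [[8,-4],[40,-16]]; det(A-λI) = λ^2 + 8λ + 32.
λ = -4 ± 4i: negative real part.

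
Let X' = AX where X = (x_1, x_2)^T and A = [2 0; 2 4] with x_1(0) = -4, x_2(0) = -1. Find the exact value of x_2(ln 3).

-369

A = [[2,0],[2,4]]; eigenvalues λ = 2, 4.
Eigenvectors: (1,-1) for λ=2, (0,-1) for λ=4.
From the initial condition, c_1 = -4, c_2 = 5.
x_2(ln 3) = (-4)(3^2)(-1) + (5)(3^4)(-1) = -369.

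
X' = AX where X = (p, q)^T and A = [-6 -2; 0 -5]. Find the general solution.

Coefficient matrix A = [[-6, -2], [0, -5]].
Characteristic polynomial det(A - λI) = λ^2 + 11λ + 30 = 0.
Eigenvalues λ = -6, -5.
For λ=-6: (A-λI) row 1 is [0, -2], so an eigenvector is (-1, 0).
For λ=-5: (A-λI) row 1 is [-1, -2], so an eigenvector is (-2, 1).
General solution: C_1e^(-6t)(-1,0) + C_2e^(-5t)(-2,1).

p(t) = -C_1e^(-6t) - 2C_2e^(-5t), q(t) = C_2e^(-5t)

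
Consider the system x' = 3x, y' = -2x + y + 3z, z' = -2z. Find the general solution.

x(t) = c_1e^(3t), y(t) = -c_1e^(3t) - c_2e^(-2t) + c_3e^(t), z(t) = c_2e^(-2t)

Coefficient matrix A = [[3, 0, 0], [-2, 1, 3], [0, 0, -2]].
det(A - λI) = 0 gives eigenvalues λ = 3, -2, 1.
For λ=3: eigenvector (1,-1,0).
For λ=-2: eigenvector (0,-1,1).
For λ=1: eigenvector (0,1,0).
General solution: c_1e^(3t)(1,-1,0) + c_2e^(-2t)(0,-1,1) + c_3e^(t)(0,1,0).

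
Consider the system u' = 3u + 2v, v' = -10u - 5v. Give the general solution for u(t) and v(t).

Coefficient matrix A = [[3, 2], [-10, -5]].
Characteristic polynomial det(A - λI) = λ^2 + 2λ + 5 = 0.
Eigenvalues λ = -1 ± 2i (complex conjugate pair).
For λ=-1+2i: an eigenvector is (0,-1) - i(-1,2) = (0 + i, -1 - 2i).
A real fundamental pair from Re and Im of e^((-1+2i)t)v: X_1 = e^(-t)(cos(2t)·(0,-1) + sin(2t)·(-1,2)), X_2 = e^(-t)(sin(2t)·(0,-1) - cos(2t)·(-1,2)).
General solution: C_1X_1 + C_2X_2.

u(t) = -C_1e^(-t)sin(2t) + C_2e^(-t)cos(2t), v(t) = 2C_1e^(-t)sin(2t) - C_1e^(-t)cos(2t) - C_2e^(-t)sin(2t) - 2C_2e^(-t)cos(2t)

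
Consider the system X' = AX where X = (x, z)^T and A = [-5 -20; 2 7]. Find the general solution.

Coefficient matrix A = [[-5, -20], [2, 7]].
Characteristic polynomial det(A - λI) = λ^2 - 2λ + 5 = 0.
Eigenvalues λ = 1 ± 2i (complex conjugate pair).
For λ=1+2i: an eigenvector is (3,-1) - i(1,0) = (3 - i, -1).
A real fundamental pair from Re and Im of e^((1+2i)t)v: X_1 = e^(t)(cos(2t)·(3,-1) + sin(2t)·(1,0)), X_2 = e^(t)(sin(2t)·(3,-1) - cos(2t)·(1,0)).
General solution: K_1X_1 + K_2X_2.

x(t) = K_1e^(t)sin(2t) + 3K_1e^(t)cos(2t) + 3K_2e^(t)sin(2t) - K_2e^(t)cos(2t), z(t) = -K_1e^(t)cos(2t) - K_2e^(t)sin(2t)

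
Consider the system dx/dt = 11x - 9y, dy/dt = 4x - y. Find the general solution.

Coefficient matrix A = [[11, -9], [4, -1]].
Characteristic polynomial det(A - λI) = λ^2 - 10λ + 25 = 0.
Single eigenvalue λ = 5 with algebraic multiplicity 2.
Eigenvector v = (-3,-2); generalized eigenvector w with (A-λI)w=v is (1,1).
General solution: e^(5t)[C_1·v + C_2·(t·v + w)].

x(t) = -3C_1e^(5t) - 3C_2te^(5t) + C_2e^(5t), y(t) = -2C_1e^(5t) - 2C_2te^(5t) + C_2e^(5t)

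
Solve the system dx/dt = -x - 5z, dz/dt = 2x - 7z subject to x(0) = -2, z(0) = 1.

x(t) = -11e^(-4t)sin(t) - 2e^(-4t)cos(t), z(t) = -7e^(-4t)sin(t) + e^(-4t)cos(t)

Coefficient matrix A = [[-1, -5], [2, -7]].
Characteristic polynomial det(A - λI) = λ^2 + 8λ + 17 = 0.
Eigenvalues λ = -4 ± i (complex conjugate pair).
For λ=-4+i: an eigenvector is (2,1) - i(1,1) = (2 - i, 1 - i).
A real fundamental pair from Re and Im of e^((-4+i)t)v: X_1 = e^(-4t)(cos(t)·(2,1) + sin(t)·(1,1)), X_2 = e^(-4t)(sin(t)·(2,1) - cos(t)·(1,1)).
General solution: c_1X_1 + c_2X_2.
Applying x(0)=-2, z(0)=1 gives c_1=-3, c_2=-4.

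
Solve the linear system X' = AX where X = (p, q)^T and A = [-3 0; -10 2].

p(t) = -C_1e^(-3t), q(t) = -2C_1e^(-3t) - C_2e^(2t)

Coefficient matrix A = [[-3, 0], [-10, 2]].
Characteristic polynomial det(A - λI) = λ^2 + λ - 6 = 0.
Eigenvalues λ = -3, 2.
For λ=-3: (A-λI) row 2 is [-10, 5], so an eigenvector is (-1, -2).
For λ=2: (A-λI) row 1 is [-5, 0], so an eigenvector is (0, -1).
General solution: C_1e^(-3t)(-1,-2) + C_2e^(2t)(0,-1).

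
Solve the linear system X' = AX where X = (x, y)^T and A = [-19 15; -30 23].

Coefficient matrix A = [[-19, 15], [-30, 23]].
Characteristic polynomial det(A - λI) = λ^2 - 4λ + 13 = 0.
Eigenvalues λ = 2 ± 3i (complex conjugate pair).
For λ=2+3i: an eigenvector is (1,1) - i(-2,-3) = (1 + 2i, 1 + 3i).
A real fundamental pair from Re and Im of e^((2+3i)t)v: X_1 = e^(2t)(cos(3t)·(1,1) + sin(3t)·(-2,-3)), X_2 = e^(2t)(sin(3t)·(1,1) - cos(3t)·(-2,-3)).
General solution: C_1X_1 + C_2X_2.

x(t) = -2C_1e^(2t)sin(3t) + C_1e^(2t)cos(3t) + C_2e^(2t)sin(3t) + 2C_2e^(2t)cos(3t), y(t) = -3C_1e^(2t)sin(3t) + C_1e^(2t)cos(3t) + C_2e^(2t)sin(3t) + 3C_2e^(2t)cos(3t)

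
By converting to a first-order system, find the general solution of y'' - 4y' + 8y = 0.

y(t) = K_1e^(2t)cos(2t) + K_2e^(2t)sin(2t)

Let x_1 = y, x_2 = y'. Then x_1' = x_2 and x_2' = -8x_1 + 4x_2.
A = [[0,1],[-8,4]]; det(A-λI) = λ^2 - 4λ + 8.
Eigenvalues λ = 2 ± 2i.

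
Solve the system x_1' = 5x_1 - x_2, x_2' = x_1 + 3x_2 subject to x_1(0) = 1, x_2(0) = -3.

x_1(t) = 4te^(4t) + e^(4t), x_2(t) = 4te^(4t) - 3e^(4t)

Coefficient matrix A = [[5, -1], [1, 3]].
Characteristic polynomial det(A - λI) = λ^2 - 8λ + 16 = 0.
Single eigenvalue λ = 4 with algebraic multiplicity 2.
Eigenvector v = (1,1); generalized eigenvector w with (A-λI)w=v is (2,1).
General solution: e^(4t)[C_1·v + C_2·(t·v + w)].
Applying x_1(0)=1, x_2(0)=-3 gives C_1=-7, C_2=4.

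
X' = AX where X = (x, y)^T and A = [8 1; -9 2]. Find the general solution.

x(t) = -C_1e^(5t) - C_2te^(5t) - C_2e^(5t), y(t) = 3C_1e^(5t) + 3C_2te^(5t) + 2C_2e^(5t)

Coefficient matrix A = [[8, 1], [-9, 2]].
Characteristic polynomial det(A - λI) = λ^2 - 10λ + 25 = 0.
Single eigenvalue λ = 5 with algebraic multiplicity 2.
Eigenvector v = (-1,3); generalized eigenvector w with (A-λI)w=v is (-1,2).
General solution: e^(5t)[C_1·v + C_2·(t·v + w)].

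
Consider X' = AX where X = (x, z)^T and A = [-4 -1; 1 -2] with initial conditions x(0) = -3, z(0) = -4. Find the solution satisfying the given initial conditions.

x(t) = 7te^(-3t) - 3e^(-3t), z(t) = -7te^(-3t) - 4e^(-3t)

Coefficient matrix A = [[-4, -1], [1, -2]].
Characteristic polynomial det(A - λI) = λ^2 + 6λ + 9 = 0.
Single eigenvalue λ = -3 with algebraic multiplicity 2.
Eigenvector v = (-1,1); generalized eigenvector w with (A-λI)w=v is (3,-2).
General solution: e^(-3t)[C_1·v + C_2·(t·v + w)].
Applying x(0)=-3, z(0)=-4 gives C_1=-18, C_2=-7.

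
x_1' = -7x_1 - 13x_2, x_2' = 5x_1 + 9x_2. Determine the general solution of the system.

Coefficient matrix A = [[-7, -13], [5, 9]].
Characteristic polynomial det(A - λI) = λ^2 - 2λ + 2 = 0.
Eigenvalues λ = 1 ± i (complex conjugate pair).
For λ=1+i: an eigenvector is (-2,1) - i(3,-2) = (-2 - 3i, 1 + 2i).
A real fundamental pair from Re and Im of e^((1+i)t)v: X_1 = e^(t)(cos(t)·(-2,1) + sin(t)·(3,-2)), X_2 = e^(t)(sin(t)·(-2,1) - cos(t)·(3,-2)).
General solution: c_1X_1 + c_2X_2.

x_1(t) = 3c_1e^(t)sin(t) - 2c_1e^(t)cos(t) - 2c_2e^(t)sin(t) - 3c_2e^(t)cos(t), x_2(t) = -2c_1e^(t)sin(t) + c_1e^(t)cos(t) + c_2e^(t)sin(t) + 2c_2e^(t)cos(t)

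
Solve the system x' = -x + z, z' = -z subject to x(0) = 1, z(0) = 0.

Coefficient matrix A = [[-1, 1], [0, -1]].
Characteristic polynomial det(A - λI) = λ^2 + 2λ + 1 = 0.
Single eigenvalue λ = -1 with algebraic multiplicity 2.
Eigenvector v = (-1,0); generalized eigenvector w with (A-λI)w=v is (2,-1).
General solution: e^(-t)[c_1·v + c_2·(t·v + w)].
Applying x(0)=1, z(0)=0 gives c_1=-1, c_2=0.

x(t) = e^(-t), z(t) = 0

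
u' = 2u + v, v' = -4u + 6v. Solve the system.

u(t) = C_1e^(4t) + C_2te^(4t), v(t) = 2C_1e^(4t) + 2C_2te^(4t) + C_2e^(4t)

Coefficient matrix A = [[2, 1], [-4, 6]].
Characteristic polynomial det(A - λI) = λ^2 - 8λ + 16 = 0.
Single eigenvalue λ = 4 with algebraic multiplicity 2.
Eigenvector v = (1,2); generalized eigenvector w with (A-λI)w=v is (0,1).
General solution: e^(4t)[C_1·v + C_2·(t·v + w)].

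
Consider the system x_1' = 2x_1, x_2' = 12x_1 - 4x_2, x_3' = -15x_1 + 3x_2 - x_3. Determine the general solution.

x_1(t) = C_1e^(2t), x_2(t) = 2C_1e^(2t) + C_2e^(-4t), x_3(t) = -3C_1e^(2t) - C_2e^(-4t) + C_3e^(-t)

Coefficient matrix A = [[2, 0, 0], [12, -4, 0], [-15, 3, -1]].
det(A - λI) = 0 gives eigenvalues λ = 2, -4, -1.
For λ=2: eigenvector (1,2,-3).
For λ=-4: eigenvector (0,1,-1).
For λ=-1: eigenvector (0,0,1).
General solution: C_1e^(2t)(1,2,-3) + C_2e^(-4t)(0,1,-1) + C_3e^(-t)(0,0,1).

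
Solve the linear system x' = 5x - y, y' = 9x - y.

Coefficient matrix A = [[5, -1], [9, -1]].
Characteristic polynomial det(A - λI) = λ^2 - 4λ + 4 = 0.
Single eigenvalue λ = 2 with algebraic multiplicity 2.
Eigenvector v = (-1,-3); generalized eigenvector w with (A-λI)w=v is (-1,-2).
General solution: e^(2t)[c_1·v + c_2·(t·v + w)].

x(t) = -c_1e^(2t) - c_2te^(2t) - c_2e^(2t), y(t) = -3c_1e^(2t) - 3c_2te^(2t) - 2c_2e^(2t)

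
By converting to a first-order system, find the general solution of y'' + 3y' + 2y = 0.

y(t) = c_1e^(-2t) + c_2e^(-t)

Let x_1 = y, x_2 = y'. Then x_1' = x_2 and x_2' = -2x_1 - 3x_2.
A = [[0,1],[-2,-3]]; det(A-λI) = λ^2 + 3λ + 2.
Eigenvalues λ = -2, -1 with eigenvectors (1,-2), (1,-1).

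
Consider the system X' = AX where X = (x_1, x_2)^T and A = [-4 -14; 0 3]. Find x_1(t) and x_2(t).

Coefficient matrix A = [[-4, -14], [0, 3]].
Characteristic polynomial det(A - λI) = λ^2 + λ - 12 = 0.
Eigenvalues λ = 3, -4.
For λ=3: (A-λI) row 1 is [-7, -14], so an eigenvector is (-2, 1).
For λ=-4: (A-λI) row 1 is [0, -14], so an eigenvector is (-1, 0).
General solution: K_1e^(3t)(-2,1) + K_2e^(-4t)(-1,0).

x_1(t) = -2K_1e^(3t) - K_2e^(-4t), x_2(t) = K_1e^(3t)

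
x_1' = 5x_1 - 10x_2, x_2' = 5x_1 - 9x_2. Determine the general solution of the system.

x_1(t) = C_1e^(-2t)sin(t) + 3C_1e^(-2t)cos(t) + 3C_2e^(-2t)sin(t) - C_2e^(-2t)cos(t), x_2(t) = C_1e^(-2t)sin(t) + 2C_1e^(-2t)cos(t) + 2C_2e^(-2t)sin(t) - C_2e^(-2t)cos(t)

Coefficient matrix A = [[5, -10], [5, -9]].
Characteristic polynomial det(A - λI) = λ^2 + 4λ + 5 = 0.
Eigenvalues λ = -2 ± i (complex conjugate pair).
For λ=-2+i: an eigenvector is (3,2) - i(1,1) = (3 - i, 2 - i).
A real fundamental pair from Re and Im of e^((-2+i)t)v: X_1 = e^(-2t)(cos(t)·(3,2) + sin(t)·(1,1)), X_2 = e^(-2t)(sin(t)·(3,2) - cos(t)·(1,1)).
General solution: C_1X_1 + C_2X_2.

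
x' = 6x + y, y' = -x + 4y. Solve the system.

x(t) = c_1e^(5t) + c_2te^(5t) + c_2e^(5t), y(t) = -c_1e^(5t) - c_2te^(5t)

Coefficient matrix A = [[6, 1], [-1, 4]].
Characteristic polynomial det(A - λI) = λ^2 - 10λ + 25 = 0.
Single eigenvalue λ = 5 with algebraic multiplicity 2.
Eigenvector v = (1,-1); generalized eigenvector w with (A-λI)w=v is (1,0).
General solution: e^(5t)[c_1·v + c_2·(t·v + w)].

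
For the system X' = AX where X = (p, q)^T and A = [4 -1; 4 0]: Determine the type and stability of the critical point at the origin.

unstable improper node

A = [[4,-1],[4,0]]; det(A-λI) = λ^2 - 4λ + 4.
repeated λ = 2 with a single eigenvector.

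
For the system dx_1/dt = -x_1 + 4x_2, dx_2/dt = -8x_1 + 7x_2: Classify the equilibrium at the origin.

A = [[-1,4],[-8,7]]; det(A-λI) = λ^2 - 6λ + 25.
λ = 3 ± 4i: positive real part.

unstable spiral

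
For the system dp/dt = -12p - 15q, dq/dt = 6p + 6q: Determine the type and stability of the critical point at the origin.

A = [[-12,-15],[6,6]]; det(A-λI) = λ^2 + 6λ + 18.
λ = -3 ± 3i: negative real part.

stable spiral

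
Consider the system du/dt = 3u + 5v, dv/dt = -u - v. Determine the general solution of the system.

u(t) = -2K_1e^(t)sin(t) - K_1e^(t)cos(t) - K_2e^(t)sin(t) + 2K_2e^(t)cos(t), v(t) = K_1e^(t)sin(t) - K_2e^(t)cos(t)

Coefficient matrix A = [[3, 5], [-1, -1]].
Characteristic polynomial det(A - λI) = λ^2 - 2λ + 2 = 0.
Eigenvalues λ = 1 ± i (complex conjugate pair).
For λ=1+i: an eigenvector is (-1,0) - i(-2,1) = (-1 + 2i, 0 - i).
A real fundamental pair from Re and Im of e^((1+i)t)v: X_1 = e^(t)(cos(t)·(-1,0) + sin(t)·(-2,1)), X_2 = e^(t)(sin(t)·(-1,0) - cos(t)·(-2,1)).
General solution: K_1X_1 + K_2X_2.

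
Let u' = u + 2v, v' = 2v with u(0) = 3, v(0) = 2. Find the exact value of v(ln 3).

A = [[1,2],[0,2]]; eigenvalues λ = 2, 1.
Eigenvectors: (2,1) for λ=2, (1,0) for λ=1.
From the initial condition, c_1 = 2, c_2 = -1.
v(ln 3) = (2)(3^2)(1) + (-1)(3^1)(0) = 18.

18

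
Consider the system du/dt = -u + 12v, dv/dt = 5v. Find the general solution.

Coefficient matrix A = [[-1, 12], [0, 5]].
Characteristic polynomial det(A - λI) = λ^2 - 4λ - 5 = 0.
Eigenvalues λ = 5, -1.
For λ=5: (A-λI) row 1 is [-6, 12], so an eigenvector is (2, 1).
For λ=-1: (A-λI) row 1 is [0, 12], so an eigenvector is (1, 0).
General solution: c_1e^(5t)(2,1) + c_2e^(-t)(1,0).

u(t) = 2c_1e^(5t) + c_2e^(-t), v(t) = c_1e^(5t)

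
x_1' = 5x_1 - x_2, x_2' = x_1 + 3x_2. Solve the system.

Coefficient matrix A = [[5, -1], [1, 3]].
Characteristic polynomial det(A - λI) = λ^2 - 8λ + 16 = 0.
Single eigenvalue λ = 4 with algebraic multiplicity 2.
Eigenvector v = (1,1); generalized eigenvector w with (A-λI)w=v is (0,-1).
General solution: e^(4t)[K_1·v + K_2·(t·v + w)].

x_1(t) = K_1e^(4t) + K_2te^(4t), x_2(t) = K_1e^(4t) + K_2te^(4t) - K_2e^(4t)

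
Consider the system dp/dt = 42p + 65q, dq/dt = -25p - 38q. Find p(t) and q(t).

Coefficient matrix A = [[42, 65], [-25, -38]].
Characteristic polynomial det(A - λI) = λ^2 - 4λ + 29 = 0.
Eigenvalues λ = 2 ± 5i (complex conjugate pair).
For λ=2+5i: an eigenvector is (-3,2) - i(2,-1) = (-3 - 2i, 2 + i).
A real fundamental pair from Re and Im of e^((2+5i)t)v: X_1 = e^(2t)(cos(5t)·(-3,2) + sin(5t)·(2,-1)), X_2 = e^(2t)(sin(5t)·(-3,2) - cos(5t)·(2,-1)).
General solution: K_1X_1 + K_2X_2.

p(t) = 2K_1e^(2t)sin(5t) - 3K_1e^(2t)cos(5t) - 3K_2e^(2t)sin(5t) - 2K_2e^(2t)cos(5t), q(t) = -K_1e^(2t)sin(5t) + 2K_1e^(2t)cos(5t) + 2K_2e^(2t)sin(5t) + K_2e^(2t)cos(5t)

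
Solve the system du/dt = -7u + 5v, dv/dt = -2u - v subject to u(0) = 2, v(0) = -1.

Coefficient matrix A = [[-7, 5], [-2, -1]].
Characteristic polynomial det(A - λI) = λ^2 + 8λ + 17 = 0.
Eigenvalues λ = -4 ± i (complex conjugate pair).
For λ=-4+i: an eigenvector is (-2,-1) - i(1,1) = (-2 - i, -1 - i).
A real fundamental pair from Re and Im of e^((-4+i)t)v: X_1 = e^(-4t)(cos(t)·(-2,-1) + sin(t)·(1,1)), X_2 = e^(-4t)(sin(t)·(-2,-1) - cos(t)·(1,1)).
General solution: c_1X_1 + c_2X_2.
Applying u(0)=2, v(0)=-1 gives c_1=-3, c_2=4.

u(t) = -11e^(-4t)sin(t) + 2e^(-4t)cos(t), v(t) = -7e^(-4t)sin(t) - e^(-4t)cos(t)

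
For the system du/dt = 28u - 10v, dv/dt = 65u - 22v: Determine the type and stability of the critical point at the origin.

A = [[28,-10],[65,-22]]; det(A-λI) = λ^2 - 6λ + 34.
λ = 3 ± 5i: positive real part.

unstable spiral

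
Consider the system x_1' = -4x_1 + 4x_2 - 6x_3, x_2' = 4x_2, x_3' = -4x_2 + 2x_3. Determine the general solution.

x_1(t) = C_1e^(-4t) - C_2e^(2t) + 2C_3e^(4t), x_2(t) = C_3e^(4t), x_3(t) = C_2e^(2t) - 2C_3e^(4t)

Coefficient matrix A = [[-4, 4, -6], [0, 4, 0], [0, -4, 2]].
det(A - λI) = 0 gives eigenvalues λ = -4, 2, 4.
For λ=-4: eigenvector (1,0,0).
For λ=2: eigenvector (-1,0,1).
For λ=4: eigenvector (2,1,-2).
General solution: C_1e^(-4t)(1,0,0) + C_2e^(2t)(-1,0,1) + C_3e^(4t)(2,1,-2).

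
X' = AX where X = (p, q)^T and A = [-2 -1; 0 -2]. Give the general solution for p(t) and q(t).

p(t) = -c_1e^(-2t) - c_2te^(-2t) + 2c_2e^(-2t), q(t) = c_2e^(-2t)

Coefficient matrix A = [[-2, -1], [0, -2]].
Characteristic polynomial det(A - λI) = λ^2 + 4λ + 4 = 0.
Single eigenvalue λ = -2 with algebraic multiplicity 2.
Eigenvector v = (-1,0); generalized eigenvector w with (A-λI)w=v is (2,1).
General solution: e^(-2t)[c_1·v + c_2·(t·v + w)].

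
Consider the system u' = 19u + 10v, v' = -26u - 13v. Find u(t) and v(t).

Coefficient matrix A = [[19, 10], [-26, -13]].
Characteristic polynomial det(A - λI) = λ^2 - 6λ + 13 = 0.
Eigenvalues λ = 3 ± 2i (complex conjugate pair).
For λ=3+2i: an eigenvector is (2,-3) - i(1,-2) = (2 - i, -3 + 2i).
A real fundamental pair from Re and Im of e^((3+2i)t)v: X_1 = e^(3t)(cos(2t)·(2,-3) + sin(2t)·(1,-2)), X_2 = e^(3t)(sin(2t)·(2,-3) - cos(2t)·(1,-2)).
General solution: K_1X_1 + K_2X_2.

u(t) = K_1e^(3t)sin(2t) + 2K_1e^(3t)cos(2t) + 2K_2e^(3t)sin(2t) - K_2e^(3t)cos(2t), v(t) = -2K_1e^(3t)sin(2t) - 3K_1e^(3t)cos(2t) - 3K_2e^(3t)sin(2t) + 2K_2e^(3t)cos(2t)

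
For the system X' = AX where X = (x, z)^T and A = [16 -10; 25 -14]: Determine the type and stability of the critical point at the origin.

A = [[16,-10],[25,-14]]; det(A-λI) = λ^2 - 2λ + 26.
λ = 1 ± 5i: positive real part.

unstable spiral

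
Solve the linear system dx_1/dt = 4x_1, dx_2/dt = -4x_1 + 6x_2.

x_1(t) = c_1e^(4t), x_2(t) = 2c_1e^(4t) - c_2e^(6t)

Coefficient matrix A = [[4, 0], [-4, 6]].
Characteristic polynomial det(A - λI) = λ^2 - 10λ + 24 = 0.
Eigenvalues λ = 4, 6.
For λ=4: (A-λI) row 2 is [-4, 2], so an eigenvector is (1, 2).
For λ=6: (A-λI) row 1 is [-2, 0], so an eigenvector is (0, -1).
General solution: c_1e^(4t)(1,2) + c_2e^(6t)(0,-1).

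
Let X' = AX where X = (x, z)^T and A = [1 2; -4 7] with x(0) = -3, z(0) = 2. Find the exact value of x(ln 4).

A = [[1,2],[-4,7]]; eigenvalues λ = 3, 5.
Eigenvectors: (1,1) for λ=3, (-1,-2) for λ=5.
From the initial condition, c_1 = -8, c_2 = -5.
x(ln 4) = (-8)(4^3)(1) + (-5)(4^5)(-1) = 4608.

4608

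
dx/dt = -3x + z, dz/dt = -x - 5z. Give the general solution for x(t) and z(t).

Coefficient matrix A = [[-3, 1], [-1, -5]].
Characteristic polynomial det(A - λI) = λ^2 + 8λ + 16 = 0.
Single eigenvalue λ = -4 with algebraic multiplicity 2.
Eigenvector v = (-1,1); generalized eigenvector w with (A-λI)w=v is (-1,0).
General solution: e^(-4t)[K_1·v + K_2·(t·v + w)].

x(t) = -K_1e^(-4t) - K_2te^(-4t) - K_2e^(-4t), z(t) = K_1e^(-4t) + K_2te^(-4t)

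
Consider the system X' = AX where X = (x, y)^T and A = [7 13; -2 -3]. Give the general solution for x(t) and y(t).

x(t) = 3K_1e^(2t)sin(t) - 2K_1e^(2t)cos(t) - 2K_2e^(2t)sin(t) - 3K_2e^(2t)cos(t), y(t) = -K_1e^(2t)sin(t) + K_1e^(2t)cos(t) + K_2e^(2t)sin(t) + K_2e^(2t)cos(t)

Coefficient matrix A = [[7, 13], [-2, -3]].
Characteristic polynomial det(A - λI) = λ^2 - 4λ + 5 = 0.
Eigenvalues λ = 2 ± i (complex conjugate pair).
For λ=2+i: an eigenvector is (-2,1) - i(3,-1) = (-2 - 3i, 1 + i).
A real fundamental pair from Re and Im of e^((2+i)t)v: X_1 = e^(2t)(cos(t)·(-2,1) + sin(t)·(3,-1)), X_2 = e^(2t)(sin(t)·(-2,1) - cos(t)·(3,-1)).
General solution: K_1X_1 + K_2X_2.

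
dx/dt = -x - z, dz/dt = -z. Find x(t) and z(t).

x(t) = K_1e^(-t) + K_2te^(-t) + 3K_2e^(-t), z(t) = -K_2e^(-t)

Coefficient matrix A = [[-1, -1], [0, -1]].
Characteristic polynomial det(A - λI) = λ^2 + 2λ + 1 = 0.
Single eigenvalue λ = -1 with algebraic multiplicity 2.
Eigenvector v = (1,0); generalized eigenvector w with (A-λI)w=v is (3,-1).
General solution: e^(-t)[K_1·v + K_2·(t·v + w)].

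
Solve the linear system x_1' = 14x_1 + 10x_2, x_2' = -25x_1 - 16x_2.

Coefficient matrix A = [[14, 10], [-25, -16]].
Characteristic polynomial det(A - λI) = λ^2 + 2λ + 26 = 0.
Eigenvalues λ = -1 ± 5i (complex conjugate pair).
For λ=-1+5i: an eigenvector is (-1,1) - i(-1,2) = (-1 + i, 1 - 2i).
A real fundamental pair from Re and Im of e^((-1+5i)t)v: X_1 = e^(-t)(cos(5t)·(-1,1) + sin(5t)·(-1,2)), X_2 = e^(-t)(sin(5t)·(-1,1) - cos(5t)·(-1,2)).
General solution: c_1X_1 + c_2X_2.

x_1(t) = -c_1e^(-t)sin(5t) - c_1e^(-t)cos(5t) - c_2e^(-t)sin(5t) + c_2e^(-t)cos(5t), x_2(t) = 2c_1e^(-t)sin(5t) + c_1e^(-t)cos(5t) + c_2e^(-t)sin(5t) - 2c_2e^(-t)cos(5t)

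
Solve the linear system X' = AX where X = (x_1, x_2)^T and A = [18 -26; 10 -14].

Coefficient matrix A = [[18, -26], [10, -14]].
Characteristic polynomial det(A - λI) = λ^2 - 4λ + 8 = 0.
Eigenvalues λ = 2 ± 2i (complex conjugate pair).
For λ=2+2i: an eigenvector is (-3,-2) - i(2,1) = (-3 - 2i, -2 - i).
A real fundamental pair from Re and Im of e^((2+2i)t)v: X_1 = e^(2t)(cos(2t)·(-3,-2) + sin(2t)·(2,1)), X_2 = e^(2t)(sin(2t)·(-3,-2) - cos(2t)·(2,1)).
General solution: C_1X_1 + C_2X_2.

x_1(t) = 2C_1e^(2t)sin(2t) - 3C_1e^(2t)cos(2t) - 3C_2e^(2t)sin(2t) - 2C_2e^(2t)cos(2t), x_2(t) = C_1e^(2t)sin(2t) - 2C_1e^(2t)cos(2t) - 2C_2e^(2t)sin(2t) - C_2e^(2t)cos(2t)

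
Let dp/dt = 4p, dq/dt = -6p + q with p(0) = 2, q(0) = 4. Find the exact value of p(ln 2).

A = [[4,0],[-6,1]]; eigenvalues λ = 4, 1.
Eigenvectors: (1,-2) for λ=4, (0,-1) for λ=1.
From the initial condition, c_1 = 2, c_2 = -8.
p(ln 2) = (2)(2^4)(1) + (-8)(2^1)(0) = 32.

32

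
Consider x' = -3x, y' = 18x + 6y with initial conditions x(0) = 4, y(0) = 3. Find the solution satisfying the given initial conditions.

Coefficient matrix A = [[-3, 0], [18, 6]].
Characteristic polynomial det(A - λI) = λ^2 - 3λ - 18 = 0.
Eigenvalues λ = -3, 6.
For λ=-3: (A-λI) row 2 is [18, 9], so an eigenvector is (1, -2).
For λ=6: (A-λI) row 1 is [-9, 0], so an eigenvector is (0, 1).
General solution: c_1e^(-3t)(1,-2) + c_2e^(6t)(0,1).
Applying x(0)=4, y(0)=3 gives c_1=4, c_2=11.

x(t) = 4e^(-3t), y(t) = 11e^(6t) - 8e^(-3t)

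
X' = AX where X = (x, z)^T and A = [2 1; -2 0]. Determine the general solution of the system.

x(t) = -c_1e^(t)sin(t) + c_2e^(t)cos(t), z(t) = c_1e^(t)sin(t) - c_1e^(t)cos(t) - c_2e^(t)sin(t) - c_2e^(t)cos(t)

Coefficient matrix A = [[2, 1], [-2, 0]].
Characteristic polynomial det(A - λI) = λ^2 - 2λ + 2 = 0.
Eigenvalues λ = 1 ± i (complex conjugate pair).
For λ=1+i: an eigenvector is (0,-1) - i(-1,1) = (0 + i, -1 - i).
A real fundamental pair from Re and Im of e^((1+i)t)v: X_1 = e^(t)(cos(t)·(0,-1) + sin(t)·(-1,1)), X_2 = e^(t)(sin(t)·(0,-1) - cos(t)·(-1,1)).
General solution: c_1X_1 + c_2X_2.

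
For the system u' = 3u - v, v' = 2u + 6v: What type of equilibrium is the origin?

A = [[3,-1],[2,6]]; det(A-λI) = λ^2 - 9λ + 20.
λ = 4, 5: both positive.

unstable node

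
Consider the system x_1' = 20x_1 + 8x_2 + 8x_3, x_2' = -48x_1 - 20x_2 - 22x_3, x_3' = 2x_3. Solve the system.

Coefficient matrix A = [[20, 8, 8], [-48, -20, -22], [0, 0, 2]].
det(A - λI) = 0 gives eigenvalues λ = 4, -4, 2.
For λ=4: eigenvector (1,-2,0).
For λ=-4: eigenvector (-1,3,0).
For λ=2: eigenvector (0,-1,1).
General solution: c_1e^(4t)(1,-2,0) + c_2e^(-4t)(-1,3,0) + c_3e^(2t)(0,-1,1).

x_1(t) = c_1e^(4t) - c_2e^(-4t), x_2(t) = -2c_1e^(4t) + 3c_2e^(-4t) - c_3e^(2t), x_3(t) = c_3e^(2t)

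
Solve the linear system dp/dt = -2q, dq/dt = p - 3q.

p(t) = C_1e^(-2t) + 2C_2e^(-t), q(t) = C_1e^(-2t) + C_2e^(-t)

Coefficient matrix A = [[0, -2], [1, -3]].
Characteristic polynomial det(A - λI) = λ^2 + 3λ + 2 = 0.
Eigenvalues λ = -2, -1.
For λ=-2: (A-λI) row 1 is [2, -2], so an eigenvector is (1, 1).
For λ=-1: (A-λI) row 1 is [1, -2], so an eigenvector is (2, 1).
General solution: C_1e^(-2t)(1,1) + C_2e^(-t)(2,1).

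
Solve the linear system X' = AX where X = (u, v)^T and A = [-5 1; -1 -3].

Coefficient matrix A = [[-5, 1], [-1, -3]].
Characteristic polynomial det(A - λI) = λ^2 + 8λ + 16 = 0.
Single eigenvalue λ = -4 with algebraic multiplicity 2.
Eigenvector v = (1,1); generalized eigenvector w with (A-λI)w=v is (-1,0).
General solution: e^(-4t)[K_1·v + K_2·(t·v + w)].

u(t) = K_1e^(-4t) + K_2te^(-4t) - K_2e^(-4t), v(t) = K_1e^(-4t) + K_2te^(-4t)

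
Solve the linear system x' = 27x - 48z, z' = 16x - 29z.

Coefficient matrix A = [[27, -48], [16, -29]].
Characteristic polynomial det(A - λI) = λ^2 + 2λ - 15 = 0.
Eigenvalues λ = -5, 3.
For λ=-5: (A-λI) row 1 is [32, -48], so an eigenvector is (3, 2).
For λ=3: (A-λI) row 1 is [24, -48], so an eigenvector is (-2, -1).
General solution: K_1e^(-5t)(3,2) + K_2e^(3t)(-2,-1).

x(t) = 3K_1e^(-5t) - 2K_2e^(3t), z(t) = 2K_1e^(-5t) - K_2e^(3t)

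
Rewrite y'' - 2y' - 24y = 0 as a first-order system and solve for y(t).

Let x_1 = y, x_2 = y'. Then x_1' = x_2 and x_2' = 24x_1 + 2x_2.
A = [[0,1],[24,2]]; det(A-λI) = λ^2 - 2λ - 24.
Eigenvalues λ = -4, 6 with eigenvectors (1,-4), (1,6).

y(t) = C_1e^(-4t) + C_2e^(6t)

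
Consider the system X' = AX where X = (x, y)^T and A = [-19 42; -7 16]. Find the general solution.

x(t) = -2C_1e^(2t) + 3C_2e^(-5t), y(t) = -C_1e^(2t) + C_2e^(-5t)

Coefficient matrix A = [[-19, 42], [-7, 16]].
Characteristic polynomial det(A - λI) = λ^2 + 3λ - 10 = 0.
Eigenvalues λ = 2, -5.
For λ=2: (A-λI) row 1 is [-21, 42], so an eigenvector is (-2, -1).
For λ=-5: (A-λI) row 1 is [-14, 42], so an eigenvector is (3, 1).
General solution: C_1e^(2t)(-2,-1) + C_2e^(-5t)(3,1).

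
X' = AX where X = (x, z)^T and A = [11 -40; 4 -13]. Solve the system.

x(t) = C_1e^(-t)sin(4t) - 3C_1e^(-t)cos(4t) - 3C_2e^(-t)sin(4t) - C_2e^(-t)cos(4t), z(t) = -C_1e^(-t)cos(4t) - C_2e^(-t)sin(4t)

Coefficient matrix A = [[11, -40], [4, -13]].
Characteristic polynomial det(A - λI) = λ^2 + 2λ + 17 = 0.
Eigenvalues λ = -1 ± 4i (complex conjugate pair).
For λ=-1+4i: an eigenvector is (-3,-1) - i(1,0) = (-3 - i, -1).
A real fundamental pair from Re and Im of e^((-1+4i)t)v: X_1 = e^(-t)(cos(4t)·(-3,-1) + sin(4t)·(1,0)), X_2 = e^(-t)(sin(4t)·(-3,-1) - cos(4t)·(1,0)).
General solution: C_1X_1 + C_2X_2.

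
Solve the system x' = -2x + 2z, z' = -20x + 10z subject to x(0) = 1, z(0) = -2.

Coefficient matrix A = [[-2, 2], [-20, 10]].
Characteristic polynomial det(A - λI) = λ^2 - 8λ + 20 = 0.
Eigenvalues λ = 4 ± 2i (complex conjugate pair).
For λ=4+2i: an eigenvector is (1,3) - i(0,-1) = (1, 3 + i).
A real fundamental pair from Re and Im of e^((4+2i)t)v: X_1 = e^(4t)(cos(2t)·(1,3) + sin(2t)·(0,-1)), X_2 = e^(4t)(sin(2t)·(1,3) - cos(2t)·(0,-1)).
General solution: K_1X_1 + K_2X_2.
Applying x(0)=1, z(0)=-2 gives K_1=1, K_2=-5.

x(t) = -5e^(4t)sin(2t) + e^(4t)cos(2t), z(t) = -16e^(4t)sin(2t) - 2e^(4t)cos(2t)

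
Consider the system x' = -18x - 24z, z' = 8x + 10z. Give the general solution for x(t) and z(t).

x(t) = -2K_1e^(-6t) + 3K_2e^(-2t), z(t) = K_1e^(-6t) - 2K_2e^(-2t)

Coefficient matrix A = [[-18, -24], [8, 10]].
Characteristic polynomial det(A - λI) = λ^2 + 8λ + 12 = 0.
Eigenvalues λ = -6, -2.
For λ=-6: (A-λI) row 1 is [-12, -24], so an eigenvector is (-2, 1).
For λ=-2: (A-λI) row 1 is [-16, -24], so an eigenvector is (3, -2).
General solution: K_1e^(-6t)(-2,1) + K_2e^(-2t)(3,-2).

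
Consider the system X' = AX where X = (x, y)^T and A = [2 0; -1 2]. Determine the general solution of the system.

Coefficient matrix A = [[2, 0], [-1, 2]].
Characteristic polynomial det(A - λI) = λ^2 - 4λ + 4 = 0.
Single eigenvalue λ = 2 with algebraic multiplicity 2.
Eigenvector v = (0,-1); generalized eigenvector w with (A-λI)w=v is (1,0).
General solution: e^(2t)[C_1·v + C_2·(t·v + w)].

x(t) = C_2e^(2t), y(t) = -C_1e^(2t) - C_2te^(2t)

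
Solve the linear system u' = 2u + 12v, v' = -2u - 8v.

Coefficient matrix A = [[2, 12], [-2, -8]].
Characteristic polynomial det(A - λI) = λ^2 + 6λ + 8 = 0.
Eigenvalues λ = -2, -4.
For λ=-2: (A-λI) row 1 is [4, 12], so an eigenvector is (3, -1).
For λ=-4: (A-λI) row 1 is [6, 12], so an eigenvector is (-2, 1).
General solution: K_1e^(-2t)(3,-1) + K_2e^(-4t)(-2,1).

u(t) = 3K_1e^(-2t) - 2K_2e^(-4t), v(t) = -K_1e^(-2t) + K_2e^(-4t)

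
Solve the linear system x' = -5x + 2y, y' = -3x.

Coefficient matrix A = [[-5, 2], [-3, 0]].
Characteristic polynomial det(A - λI) = λ^2 + 5λ + 6 = 0.
Eigenvalues λ = -3, -2.
For λ=-3: (A-λI) row 1 is [-2, 2], so an eigenvector is (1, 1).
For λ=-2: (A-λI) row 1 is [-3, 2], so an eigenvector is (2, 3).
General solution: K_1e^(-3t)(1,1) + K_2e^(-2t)(2,3).

x(t) = K_1e^(-3t) + 2K_2e^(-2t), y(t) = K_1e^(-3t) + 3K_2e^(-2t)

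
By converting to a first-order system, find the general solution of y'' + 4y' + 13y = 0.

Let x_1 = y, x_2 = y'. Then x_1' = x_2 and x_2' = -13x_1 - 4x_2.
A = [[0,1],[-13,-4]]; det(A-λI) = λ^2 + 4λ + 13.
Eigenvalues λ = -2 ± 3i.

y(t) = C_1e^(-2t)cos(3t) + C_2e^(-2t)sin(3t)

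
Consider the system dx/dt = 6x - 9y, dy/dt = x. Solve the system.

x(t) = -3c_1e^(3t) - 3c_2te^(3t) - c_2e^(3t), y(t) = -c_1e^(3t) - c_2te^(3t)

Coefficient matrix A = [[6, -9], [1, 0]].
Characteristic polynomial det(A - λI) = λ^2 - 6λ + 9 = 0.
Single eigenvalue λ = 3 with algebraic multiplicity 2.
Eigenvector v = (-3,-1); generalized eigenvector w with (A-λI)w=v is (-1,0).
General solution: e^(3t)[c_1·v + c_2·(t·v + w)].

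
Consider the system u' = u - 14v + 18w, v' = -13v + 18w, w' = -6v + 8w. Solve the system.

u(t) = 2K_1e^(-4t) - 3K_2e^(-t) + K_3e^(t), v(t) = 2K_1e^(-4t) - 3K_2e^(-t), w(t) = K_1e^(-4t) - 2K_2e^(-t)

Coefficient matrix A = [[1, -14, 18], [0, -13, 18], [0, -6, 8]].
det(A - λI) = 0 gives eigenvalues λ = -4, -1, 1.
For λ=-4: eigenvector (2,2,1).
For λ=-1: eigenvector (-3,-3,-2).
For λ=1: eigenvector (1,0,0).
General solution: K_1e^(-4t)(2,2,1) + K_2e^(-t)(-3,-3,-2) + K_3e^(t)(1,0,0).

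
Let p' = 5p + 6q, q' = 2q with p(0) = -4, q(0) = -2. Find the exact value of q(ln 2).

-8

A = [[5,6],[0,2]]; eigenvalues λ = 5, 2.
Eigenvectors: (1,0) for λ=5, (2,-1) for λ=2.
From the initial condition, c_1 = -8, c_2 = 2.
q(ln 2) = (-8)(2^5)(0) + (2)(2^2)(-1) = -8.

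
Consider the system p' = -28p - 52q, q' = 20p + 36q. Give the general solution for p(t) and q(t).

Coefficient matrix A = [[-28, -52], [20, 36]].
Characteristic polynomial det(A - λI) = λ^2 - 8λ + 32 = 0.
Eigenvalues λ = 4 ± 4i (complex conjugate pair).
For λ=4+4i: an eigenvector is (-3,2) - i(-2,1) = (-3 + 2i, 2 - i).
A real fundamental pair from Re and Im of e^((4+4i)t)v: X_1 = e^(4t)(cos(4t)·(-3,2) + sin(4t)·(-2,1)), X_2 = e^(4t)(sin(4t)·(-3,2) - cos(4t)·(-2,1)).
General solution: C_1X_1 + C_2X_2.

p(t) = -2C_1e^(4t)sin(4t) - 3C_1e^(4t)cos(4t) - 3C_2e^(4t)sin(4t) + 2C_2e^(4t)cos(4t), q(t) = C_1e^(4t)sin(4t) + 2C_1e^(4t)cos(4t) + 2C_2e^(4t)sin(4t) - C_2e^(4t)cos(4t)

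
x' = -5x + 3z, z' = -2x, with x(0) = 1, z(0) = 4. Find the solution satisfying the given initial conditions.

x(t) = 10e^(-2t) - 9e^(-3t), z(t) = 10e^(-2t) - 6e^(-3t)

Coefficient matrix A = [[-5, 3], [-2, 0]].
Characteristic polynomial det(A - λI) = λ^2 + 5λ + 6 = 0.
Eigenvalues λ = -2, -3.
For λ=-2: (A-λI) row 1 is [-3, 3], so an eigenvector is (1, 1).
For λ=-3: (A-λI) row 1 is [-2, 3], so an eigenvector is (3, 2).
General solution: c_1e^(-2t)(1,1) + c_2e^(-3t)(3,2).
Applying x(0)=1, z(0)=4 gives c_1=10, c_2=-3.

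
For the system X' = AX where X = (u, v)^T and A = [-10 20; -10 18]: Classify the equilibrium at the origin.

A = [[-10,20],[-10,18]]; det(A-λI) = λ^2 - 8λ + 20.
λ = 4 ± 2i: positive real part.

unstable spiral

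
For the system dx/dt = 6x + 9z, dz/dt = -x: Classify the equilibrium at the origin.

A = [[6,9],[-1,0]]; det(A-λI) = λ^2 - 6λ + 9.
repeated λ = 3 with a single eigenvector.

unstable improper node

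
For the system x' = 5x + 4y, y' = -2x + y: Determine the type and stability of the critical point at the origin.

unstable spiral

A = [[5,4],[-2,1]]; det(A-λI) = λ^2 - 6λ + 13.
λ = 3 ± 2i: positive real part.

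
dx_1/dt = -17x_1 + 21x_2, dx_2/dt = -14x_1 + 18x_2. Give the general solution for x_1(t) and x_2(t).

Coefficient matrix A = [[-17, 21], [-14, 18]].
Characteristic polynomial det(A - λI) = λ^2 - λ - 12 = 0.
Eigenvalues λ = 4, -3.
For λ=4: (A-λI) row 1 is [-21, 21], so an eigenvector is (1, 1).
For λ=-3: (A-λI) row 1 is [-14, 21], so an eigenvector is (-3, -2).
General solution: K_1e^(4t)(1,1) + K_2e^(-3t)(-3,-2).

x_1(t) = K_1e^(4t) - 3K_2e^(-3t), x_2(t) = K_1e^(4t) - 2K_2e^(-3t)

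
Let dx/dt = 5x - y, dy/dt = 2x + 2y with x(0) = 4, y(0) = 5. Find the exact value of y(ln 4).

896

A = [[5,-1],[2,2]]; eigenvalues λ = 4, 3.
Eigenvectors: (-1,-1) for λ=4, (-1,-2) for λ=3.
From the initial condition, c_1 = -3, c_2 = -1.
y(ln 4) = (-3)(4^4)(-1) + (-1)(4^3)(-2) = 896.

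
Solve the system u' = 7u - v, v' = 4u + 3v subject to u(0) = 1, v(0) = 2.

u(t) = e^(5t), v(t) = 2e^(5t)

Coefficient matrix A = [[7, -1], [4, 3]].
Characteristic polynomial det(A - λI) = λ^2 - 10λ + 25 = 0.
Single eigenvalue λ = 5 with algebraic multiplicity 2.
Eigenvector v = (1,2); generalized eigenvector w with (A-λI)w=v is (1,1).
General solution: e^(5t)[K_1·v + K_2·(t·v + w)].
Applying u(0)=1, v(0)=2 gives K_1=1, K_2=0.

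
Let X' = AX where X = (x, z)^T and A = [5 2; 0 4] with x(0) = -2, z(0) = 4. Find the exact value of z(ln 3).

324

A = [[5,2],[0,4]]; eigenvalues λ = 5, 4.
Eigenvectors: (1,0) for λ=5, (-2,1) for λ=4.
From the initial condition, c_1 = 6, c_2 = 4.
z(ln 3) = (6)(3^5)(0) + (4)(3^4)(1) = 324.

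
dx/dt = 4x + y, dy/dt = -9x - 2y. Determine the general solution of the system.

Coefficient matrix A = [[4, 1], [-9, -2]].
Characteristic polynomial det(A - λI) = λ^2 - 2λ + 1 = 0.
Single eigenvalue λ = 1 with algebraic multiplicity 2.
Eigenvector v = (-1,3); generalized eigenvector w with (A-λI)w=v is (-1,2).
General solution: e^(t)[K_1·v + K_2·(t·v + w)].

x(t) = -K_1e^(t) - K_2te^(t) - K_2e^(t), y(t) = 3K_1e^(t) + 3K_2te^(t) + 2K_2e^(t)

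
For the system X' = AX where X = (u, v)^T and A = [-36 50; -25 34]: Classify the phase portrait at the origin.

stable spiral

A = [[-36,50],[-25,34]]; det(A-λI) = λ^2 + 2λ + 26.
λ = -1 ± 5i: negative real part.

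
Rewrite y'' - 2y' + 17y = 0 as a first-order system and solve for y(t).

y(t) = K_1e^(t)cos(4t) + K_2e^(t)sin(4t)

Let x_1 = y, x_2 = y'. Then x_1' = x_2 and x_2' = -17x_1 + 2x_2.
A = [[0,1],[-17,2]]; det(A-λI) = λ^2 - 2λ + 17.
Eigenvalues λ = 1 ± 4i.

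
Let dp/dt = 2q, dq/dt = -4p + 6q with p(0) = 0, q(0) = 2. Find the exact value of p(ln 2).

A = [[0,2],[-4,6]]; eigenvalues λ = 4, 2.
Eigenvectors: (1,2) for λ=4, (-1,-1) for λ=2.
From the initial condition, c_1 = 2, c_2 = 2.
p(ln 2) = (2)(2^4)(1) + (2)(2^2)(-1) = 24.

24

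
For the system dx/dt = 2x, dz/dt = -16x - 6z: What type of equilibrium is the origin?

A = [[2,0],[-16,-6]]; det(A-λI) = λ^2 + 4λ - 12.
λ = 2, -6: opposite signs.

saddle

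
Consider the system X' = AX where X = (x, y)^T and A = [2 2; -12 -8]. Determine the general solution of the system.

x(t) = -K_1e^(-2t) - K_2e^(-4t), y(t) = 2K_1e^(-2t) + 3K_2e^(-4t)

Coefficient matrix A = [[2, 2], [-12, -8]].
Characteristic polynomial det(A - λI) = λ^2 + 6λ + 8 = 0.
Eigenvalues λ = -2, -4.
For λ=-2: (A-λI) row 1 is [4, 2], so an eigenvector is (-1, 2).
For λ=-4: (A-λI) row 1 is [6, 2], so an eigenvector is (-1, 3).
General solution: K_1e^(-2t)(-1,2) + K_2e^(-4t)(-1,3).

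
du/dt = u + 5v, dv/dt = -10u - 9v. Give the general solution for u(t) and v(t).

u(t) = -C_1e^(-4t)sin(5t) + C_2e^(-4t)cos(5t), v(t) = C_1e^(-4t)sin(5t) - C_1e^(-4t)cos(5t) - C_2e^(-4t)sin(5t) - C_2e^(-4t)cos(5t)

Coefficient matrix A = [[1, 5], [-10, -9]].
Characteristic polynomial det(A - λI) = λ^2 + 8λ + 41 = 0.
Eigenvalues λ = -4 ± 5i (complex conjugate pair).
For λ=-4+5i: an eigenvector is (0,-1) - i(-1,1) = (0 + i, -1 - i).
A real fundamental pair from Re and Im of e^((-4+5i)t)v: X_1 = e^(-4t)(cos(5t)·(0,-1) + sin(5t)·(-1,1)), X_2 = e^(-4t)(sin(5t)·(0,-1) - cos(5t)·(-1,1)).
General solution: C_1X_1 + C_2X_2.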